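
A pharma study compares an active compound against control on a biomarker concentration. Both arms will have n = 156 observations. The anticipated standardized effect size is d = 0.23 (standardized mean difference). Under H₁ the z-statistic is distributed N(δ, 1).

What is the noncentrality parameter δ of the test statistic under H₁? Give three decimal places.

The noncentrality parameter scales effect size by the design's sample-size factor: δ = d·√(n/2) = 0.23 × √(156/2) = 2.0313

δ ≈ 2.031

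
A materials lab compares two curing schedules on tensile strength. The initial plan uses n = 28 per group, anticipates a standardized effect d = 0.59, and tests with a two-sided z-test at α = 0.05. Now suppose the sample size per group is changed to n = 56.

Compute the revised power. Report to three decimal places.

With n = 56 per group: δ = d·√(n/2) = 0.59 × √(56/2) = 3.1220. Critical value z_{0.025} = 1.960.
Revised power = Φ(δ − 1.960) + Φ(−δ − 1.960) = Φ(1.162) + Φ(-5.082) = 0.8774 + 0.0000 = 0.8774.

Power ≈ 0.877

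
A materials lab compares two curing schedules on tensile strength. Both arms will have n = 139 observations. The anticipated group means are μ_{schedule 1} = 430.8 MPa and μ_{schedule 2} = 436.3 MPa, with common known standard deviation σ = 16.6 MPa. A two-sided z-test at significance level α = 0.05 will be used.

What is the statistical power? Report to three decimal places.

Standardized effect: d = |μ_{schedule 1} − μ_{schedule 2}| / σ = |430.8 − 436.3| / 16.6 = 0.3313
Noncentrality parameter: δ = d·√(n/2) = 0.3313 × √(139/2) = 2.7621
Two-sided α = 0.05 → critical value z_{0.025} = 1.960.
Power = Φ(δ − 1.960) + Φ(−δ − 1.960) = Φ(0.802) + Φ(-4.722) = 0.7888 + 0.0000 = 0.7888.

Power ≈ 0.789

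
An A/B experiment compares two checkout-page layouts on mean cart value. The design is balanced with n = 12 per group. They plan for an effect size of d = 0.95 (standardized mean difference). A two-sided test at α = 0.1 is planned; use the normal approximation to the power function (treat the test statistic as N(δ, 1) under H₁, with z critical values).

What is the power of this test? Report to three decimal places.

Power ≈ 0.752

Noncentrality parameter: λ = d·√(n/2) = 0.95 × √(12/2) = 2.3270
Two-sided α = 0.1 → critical value z_{0.05} = 1.645.
Power = Φ(λ − 1.645) + Φ(−λ − 1.645) = Φ(0.682) + Φ(-3.972) = 0.7524 + 0.0000 = 0.7525.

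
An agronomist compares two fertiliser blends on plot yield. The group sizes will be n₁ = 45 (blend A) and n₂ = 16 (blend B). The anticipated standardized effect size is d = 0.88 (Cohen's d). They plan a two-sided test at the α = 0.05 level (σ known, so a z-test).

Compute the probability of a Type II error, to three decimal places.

β ≈ 0.144

Noncentrality parameter: δ = d / √(1/n₁ + 1/n₂) = 0.88 / √(1/45 + 1/16) = 3.0233
Critical value for a two-sided test at α = 0.05: z_{α/2} = 1.960.
Power = Φ(δ − 1.960) + Φ(−δ − 1.960) = Φ(1.063) + Φ(-4.983) = 0.8562 + 0.0000 = 0.8562.
Type II error: β = 1 − power = 1 − 0.8562 = 0.1438.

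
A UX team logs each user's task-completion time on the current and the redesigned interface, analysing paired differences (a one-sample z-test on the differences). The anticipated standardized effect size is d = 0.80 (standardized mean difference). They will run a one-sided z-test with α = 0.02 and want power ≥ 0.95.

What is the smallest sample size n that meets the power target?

For power 0.95 need Φ(δ − z_{0.02}) = 0.95, so δ = z_{0.02} + z_{0.05} = 2.054 + 1.645 = 3.699.
δ = d·√n ⇒ n = (δ/d)² = (3.699 / 0.80)² = 21.37.
Round up to the next whole unit.

n = 22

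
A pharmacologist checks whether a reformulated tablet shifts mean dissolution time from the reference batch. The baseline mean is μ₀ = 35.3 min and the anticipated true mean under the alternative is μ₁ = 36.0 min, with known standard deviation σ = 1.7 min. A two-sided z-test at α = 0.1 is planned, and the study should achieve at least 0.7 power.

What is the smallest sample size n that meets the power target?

n = 28

Standardized effect: d = |μ₁ − μ₀| / σ = |36.0 − 35.3| / 1.7 = 0.4118
For power 0.7 need Φ(δ − z_{0.05}) = 0.7, so δ = z_{0.05} + z_{0.30} = 1.645 + 0.524 = 2.169.
(The Φ(−δ − z_{α/2}) term is vanishingly small for δ > 0 and is dropped in the standard sample-size formula.)
δ = d·√n ⇒ n = (δ/d)² = (2.169 / 0.4118)² = 27.75.
Round up to the next whole unit.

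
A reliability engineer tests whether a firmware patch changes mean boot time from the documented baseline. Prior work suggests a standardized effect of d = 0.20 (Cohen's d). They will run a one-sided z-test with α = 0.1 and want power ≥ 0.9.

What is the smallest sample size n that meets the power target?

n = 165

Set Φ(δ − 1.282) = 0.9; then δ − 1.282 = Φ⁻¹(0.9) = 1.282, giving δ = 2.563.
δ = d·√n ⇒ n = (δ/d)² = (2.563 / 0.20)² = 164.24.
Rounding up, n = 165.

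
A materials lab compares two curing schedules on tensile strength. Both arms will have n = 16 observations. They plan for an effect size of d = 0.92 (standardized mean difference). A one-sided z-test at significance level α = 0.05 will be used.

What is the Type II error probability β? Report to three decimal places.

β ≈ 0.169

Noncentrality parameter: δ = d·√(n/2) = 0.92 × √(16/2) = 2.6022
One-sided α = 0.05 → critical value z_{0.05} = 1.645.
Power = Φ(δ − 1.645) = Φ(0.957) = 0.8308.
Type II error: β = 1 − power = 1 − 0.8308 = 0.1692.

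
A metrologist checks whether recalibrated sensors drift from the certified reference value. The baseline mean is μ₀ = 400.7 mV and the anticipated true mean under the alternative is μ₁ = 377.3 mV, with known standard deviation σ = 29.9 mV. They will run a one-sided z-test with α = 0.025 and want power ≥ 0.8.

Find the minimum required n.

Standardized effect: d = |μ₁ − μ₀| / σ = |377.3 − 400.7| / 29.9 = 0.7826
For power 0.8 need Φ(δ − z_{0.025}) = 0.8, so δ = z_{0.025} + z_{0.20} = 1.960 + 0.842 = 2.802.
δ = d·√n ⇒ n = (δ/d)² = (2.802 / 0.7826)² = 12.81.
Round up to the next whole unit.

n = 13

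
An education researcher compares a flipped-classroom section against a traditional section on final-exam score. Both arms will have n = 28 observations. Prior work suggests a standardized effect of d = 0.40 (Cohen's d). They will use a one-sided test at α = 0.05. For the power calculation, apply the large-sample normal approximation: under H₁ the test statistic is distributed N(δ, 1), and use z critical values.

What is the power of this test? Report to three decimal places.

Power ≈ 0.441

Noncentrality parameter: λ = d·√(n/2) = 0.40 × √(28/2) = 1.4967
One-sided α = 0.05 → critical value z_{0.05} = 1.645.
Power = Φ(λ − 1.645) = Φ(-0.148) = 0.4411.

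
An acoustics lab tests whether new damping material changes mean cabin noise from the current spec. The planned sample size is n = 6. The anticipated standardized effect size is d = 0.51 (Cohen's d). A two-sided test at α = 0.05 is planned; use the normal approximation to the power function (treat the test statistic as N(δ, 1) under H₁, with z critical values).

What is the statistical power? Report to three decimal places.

Power ≈ 0.239

Noncentrality parameter: δ = d·√n = 0.51 × √6 = 1.2492
Two-sided α = 0.05 → critical value z_{0.025} = 1.960.
Power = Φ(δ − 1.960) + Φ(−δ − 1.960) = Φ(-0.711) + Φ(-3.209) = 0.2386 + 0.0007 = 0.2393.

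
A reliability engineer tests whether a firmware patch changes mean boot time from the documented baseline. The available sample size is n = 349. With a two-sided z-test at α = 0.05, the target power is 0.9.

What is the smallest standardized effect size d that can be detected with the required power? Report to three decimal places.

d ≈ 0.174

Need Φ(δ − 1.960) = 0.9, so δ = 1.960 + 1.282 = 3.242.
(Lower-tail contribution to power is negligible for δ > 0.)
δ = d·√n ⇒ d = δ/√n = 3.242/√349 = 0.1735.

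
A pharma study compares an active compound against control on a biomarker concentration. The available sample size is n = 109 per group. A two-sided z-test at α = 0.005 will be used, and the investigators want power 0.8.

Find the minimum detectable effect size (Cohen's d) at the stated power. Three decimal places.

Required noncentrality: δ = z_{0.0025} + z_{0.20} = 2.807 + 0.842 = 3.649.
(The second rejection-region term Φ(−δ − z_{α/2}) is negligible and dropped.)
δ = d·√(n/2) ⇒ d = δ/√(n/2) = 3.649/√(109/2) = 0.4942.

d ≈ 0.494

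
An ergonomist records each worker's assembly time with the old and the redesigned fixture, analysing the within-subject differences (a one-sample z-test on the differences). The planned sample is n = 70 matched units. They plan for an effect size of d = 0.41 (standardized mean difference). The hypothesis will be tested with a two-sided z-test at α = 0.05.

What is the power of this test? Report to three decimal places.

Power ≈ 0.929

Noncentrality parameter: δ = d·√n = 0.41 × √70 = 3.4303
Critical value for a two-sided test at α = 0.05: z_{α/2} = 1.960.
Power = Φ(δ − 1.960) + Φ(−δ − 1.960) = Φ(1.470) + Φ(-5.390) = 0.9293 + 0.0000 = 0.9293.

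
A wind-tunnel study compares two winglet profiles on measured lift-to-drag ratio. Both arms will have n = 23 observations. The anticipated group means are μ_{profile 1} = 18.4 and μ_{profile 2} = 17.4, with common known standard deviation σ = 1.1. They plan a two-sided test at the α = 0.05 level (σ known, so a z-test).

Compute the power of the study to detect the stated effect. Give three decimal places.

Power ≈ 0.869

Standardized effect: d = |μ_{profile 1} − μ_{profile 2}| / σ = |18.4 − 17.4| / 1.1 = 0.9091
Noncentrality parameter: δ = d·√(n/2) = 0.9091 × √(23/2) = 3.0829
Two-sided α = 0.05 → critical value z_{0.025} = 1.960.
Power = Φ(δ − 1.960) + Φ(−δ − 1.960) = Φ(1.123) + Φ(-5.043) = 0.8693 + 0.0000 = 0.8693.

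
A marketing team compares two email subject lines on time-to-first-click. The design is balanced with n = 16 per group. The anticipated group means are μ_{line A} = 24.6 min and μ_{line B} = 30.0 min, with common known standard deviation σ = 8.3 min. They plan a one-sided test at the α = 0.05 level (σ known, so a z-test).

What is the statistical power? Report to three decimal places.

Standardized effect: d = |μ_{line A} − μ_{line B}| / σ = |24.6 − 30.0| / 8.3 = 0.6506
Noncentrality parameter: δ = d·√(n/2) = 0.6506 × √(16/2) = 1.8402
One-sided α = 0.05 → critical value z_{0.05} = 1.645.
Power = Φ(δ − 1.645) = Φ(0.195) = 0.5774.

Power ≈ 0.577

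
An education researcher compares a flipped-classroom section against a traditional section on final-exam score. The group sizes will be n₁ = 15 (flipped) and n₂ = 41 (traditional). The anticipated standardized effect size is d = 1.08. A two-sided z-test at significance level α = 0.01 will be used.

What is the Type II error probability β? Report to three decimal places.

Noncentrality parameter: λ = d / √(1/n₁ + 1/n₂) = 1.08 / √(1/15 + 1/41) = 3.5790
Critical value for a two-sided test at α = 0.01: z_{α/2} = 2.576.
Power = Φ(λ − 2.576) + Φ(−λ − 2.576) = Φ(1.003) + Φ(-6.155) = 0.8421 + 0.0000 = 0.8421.
Type II error: β = 1 − power = 1 − 0.8421 = 0.1579.

β ≈ 0.158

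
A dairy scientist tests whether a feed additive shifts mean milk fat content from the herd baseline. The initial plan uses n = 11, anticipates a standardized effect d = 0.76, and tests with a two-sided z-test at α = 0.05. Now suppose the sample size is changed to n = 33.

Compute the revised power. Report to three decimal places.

With n = 33: δ = d·√n = 0.76 × √33 = 4.3659. Critical value z_{0.025} = 1.960.
Revised power = Φ(δ − 1.960) + Φ(−δ − 1.960) = Φ(2.406) + Φ(-6.326) = 0.9919 + 0.0000 = 0.9919.

Power ≈ 0.992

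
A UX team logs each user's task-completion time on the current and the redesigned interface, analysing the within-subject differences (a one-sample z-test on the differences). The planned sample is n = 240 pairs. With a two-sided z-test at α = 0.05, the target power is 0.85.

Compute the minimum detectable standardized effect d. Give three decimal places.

Need Φ(δ − 1.960) = 0.85, so δ = 1.960 + 1.036 = 2.996.
(The second rejection-region term Φ(−δ − z_{α/2}) is negligible and dropped.)
δ = d·√n ⇒ d = δ/√n = 2.996/√240 = 0.1934.

d ≈ 0.193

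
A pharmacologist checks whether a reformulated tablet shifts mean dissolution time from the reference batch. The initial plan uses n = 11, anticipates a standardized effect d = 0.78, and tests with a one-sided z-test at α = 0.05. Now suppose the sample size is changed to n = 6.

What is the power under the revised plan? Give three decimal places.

With n = 6: δ = d·√n = 0.78 × √6 = 1.9106. Critical value z_{0.05} = 1.645.
Revised power = Φ(δ − 1.645) = Φ(0.266) = 0.6048.

Power ≈ 0.605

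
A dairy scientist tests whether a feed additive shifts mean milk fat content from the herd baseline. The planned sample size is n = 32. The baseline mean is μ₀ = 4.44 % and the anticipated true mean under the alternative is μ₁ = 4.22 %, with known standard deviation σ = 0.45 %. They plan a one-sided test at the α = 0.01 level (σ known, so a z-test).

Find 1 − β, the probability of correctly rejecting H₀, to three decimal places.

Standardized effect: d = |μ₁ − μ₀| / σ = |4.22 − 4.44| / 0.45 = 0.4889
Noncentrality parameter: δ = d·√n = 0.4889 × √32 = 2.7656
Critical value for a one-sided test at α = 0.01: z_α = 2.326.
Power = Φ(δ − 2.326) = Φ(0.439) = 0.6698.

Power ≈ 0.670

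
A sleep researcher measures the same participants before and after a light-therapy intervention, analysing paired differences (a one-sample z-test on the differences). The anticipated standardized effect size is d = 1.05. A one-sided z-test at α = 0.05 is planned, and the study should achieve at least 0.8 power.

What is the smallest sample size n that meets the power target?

Set Φ(δ − 1.645) = 0.8; then δ − 1.645 = Φ⁻¹(0.8) = 0.842, giving δ = 2.486.
δ = d·√n ⇒ n = (δ/d)² = (2.486 / 1.05)² = 5.61.
Rounding up, n = 6.

n = 6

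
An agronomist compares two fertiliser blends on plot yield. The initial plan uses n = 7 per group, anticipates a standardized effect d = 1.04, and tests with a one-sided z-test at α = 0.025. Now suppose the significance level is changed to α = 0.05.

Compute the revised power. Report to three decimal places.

Power ≈ 0.618

δ = d·√(n/2) = 1.04 × √(7/2) = 1.9457 (unchanged). New critical value: z_{0.05} = 1.645.
Revised power = P(Z > 1.645 − δ) = Φ(0.301) = 0.6182.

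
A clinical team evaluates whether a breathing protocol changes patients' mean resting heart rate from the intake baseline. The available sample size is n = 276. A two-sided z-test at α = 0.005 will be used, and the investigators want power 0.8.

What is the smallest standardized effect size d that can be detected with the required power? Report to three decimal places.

d ≈ 0.220

Need Φ(δ − 2.807) = 0.8, so δ = 2.807 + 0.842 = 3.649.
(The second rejection-region term Φ(−δ − z_{α/2}) is negligible and dropped.)
δ = d·√n ⇒ d = δ/√n = 3.649/√276 = 0.2196.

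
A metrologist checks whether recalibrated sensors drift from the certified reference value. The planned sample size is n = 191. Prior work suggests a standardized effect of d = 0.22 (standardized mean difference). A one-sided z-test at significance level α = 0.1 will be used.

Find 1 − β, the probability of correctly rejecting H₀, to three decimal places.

Power ≈ 0.961

Noncentrality parameter: δ = d·√n = 0.22 × √191 = 3.0405
Critical value for a one-sided test at α = 0.1: z_α = 1.282.
Power = Φ(δ − 1.282) = Φ(1.759) = 0.9607.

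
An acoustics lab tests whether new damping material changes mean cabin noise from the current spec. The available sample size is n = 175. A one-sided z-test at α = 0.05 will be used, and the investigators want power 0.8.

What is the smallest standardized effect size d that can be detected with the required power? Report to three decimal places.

Need Φ(δ − 1.645) = 0.8, so δ = 1.645 + 0.842 = 2.486.
δ = d·√n ⇒ d = δ/√n = 2.486/√175 = 0.1880.

d ≈ 0.188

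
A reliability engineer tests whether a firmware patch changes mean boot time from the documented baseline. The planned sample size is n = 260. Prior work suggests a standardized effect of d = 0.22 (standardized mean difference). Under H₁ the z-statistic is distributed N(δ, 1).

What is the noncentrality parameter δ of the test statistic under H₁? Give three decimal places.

δ ≈ 3.547

δ = d·√n = 0.22 × √260 = 3.5474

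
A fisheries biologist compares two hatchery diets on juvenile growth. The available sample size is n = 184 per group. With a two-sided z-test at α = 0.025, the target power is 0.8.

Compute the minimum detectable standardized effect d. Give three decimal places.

d ≈ 0.321

Required noncentrality: δ = z_{0.0125} + z_{0.20} = 2.241 + 0.842 = 3.083.
(Lower-tail contribution to power is negligible for δ > 0.)
δ = d·√(n/2) ⇒ d = δ/√(n/2) = 3.083/√(184/2) = 0.3214.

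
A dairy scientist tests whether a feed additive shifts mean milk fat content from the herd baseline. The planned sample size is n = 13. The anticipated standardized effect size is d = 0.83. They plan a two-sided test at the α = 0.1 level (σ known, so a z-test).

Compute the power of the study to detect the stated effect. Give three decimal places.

Noncentrality parameter: δ = d·√n = 0.83 × √13 = 2.9926
Critical value for a two-sided test at α = 0.1: z_{α/2} = 1.645.
Power = Φ(δ − 1.645) + Φ(−δ − 1.645) = Φ(1.348) + Φ(-4.637) = 0.9111 + 0.0000 = 0.9111.

Power ≈ 0.911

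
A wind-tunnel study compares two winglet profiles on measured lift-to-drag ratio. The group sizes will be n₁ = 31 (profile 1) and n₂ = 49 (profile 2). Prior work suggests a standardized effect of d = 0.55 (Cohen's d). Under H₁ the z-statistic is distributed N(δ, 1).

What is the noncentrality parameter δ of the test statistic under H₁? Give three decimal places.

δ ≈ 2.397

δ = d / √(1/n₁ + 1/n₂) = 0.55 / √(1/31 + 1/49) = 2.3966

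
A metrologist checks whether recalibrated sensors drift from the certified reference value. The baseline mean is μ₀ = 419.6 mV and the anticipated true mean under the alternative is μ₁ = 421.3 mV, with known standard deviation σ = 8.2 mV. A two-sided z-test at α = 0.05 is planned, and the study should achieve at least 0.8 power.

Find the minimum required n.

n = 183

Standardized effect: d = |μ₁ − μ₀| / σ = |421.3 − 419.6| / 8.2 = 0.2073
For power 0.8 need Φ(δ − z_{0.025}) = 0.8, so δ = z_{0.025} + z_{0.20} = 1.960 + 0.842 = 2.802.
(For δ > 0 the lower-tail rejection region contributes negligibly to power, so the one-term inversion is standard.)
δ = d·√n ⇒ n = (δ/d)² = (2.802 / 0.2073)² = 182.62.
Round up to the next whole unit.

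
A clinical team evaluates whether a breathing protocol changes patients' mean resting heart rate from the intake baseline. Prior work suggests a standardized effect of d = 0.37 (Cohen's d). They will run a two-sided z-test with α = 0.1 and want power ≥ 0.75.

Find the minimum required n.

For power 0.75 need Φ(δ − z_{0.05}) = 0.75, so δ = z_{0.05} + z_{0.25} = 1.645 + 0.674 = 2.319.
(For δ > 0 the lower-tail rejection region contributes negligibly to power, so the one-term inversion is standard.)
δ = d·√n ⇒ n = (δ/d)² = (2.319 / 0.37)² = 39.29.
Rounding up, n = 40.

n = 40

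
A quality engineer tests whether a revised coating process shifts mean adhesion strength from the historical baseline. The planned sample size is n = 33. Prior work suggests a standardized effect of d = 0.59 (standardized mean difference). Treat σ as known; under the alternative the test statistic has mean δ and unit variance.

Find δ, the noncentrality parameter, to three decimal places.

The noncentrality parameter scales effect size by the design's sample-size factor: δ = d·√n = 0.59 × √33 = 3.3893

δ ≈ 3.389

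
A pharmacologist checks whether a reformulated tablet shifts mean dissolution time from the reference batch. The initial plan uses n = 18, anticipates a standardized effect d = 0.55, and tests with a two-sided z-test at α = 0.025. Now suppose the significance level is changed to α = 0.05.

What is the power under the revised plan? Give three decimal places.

δ = d·√n = 0.55 × √18 = 2.3335 (unchanged). New critical value: z_{0.025} = 1.960.
Revised power = Φ(δ − 1.960) + Φ(−δ − 1.960) = Φ(0.373) + Φ(-4.293) = 0.6456 + 0.0000 = 0.6456.

Power ≈ 0.646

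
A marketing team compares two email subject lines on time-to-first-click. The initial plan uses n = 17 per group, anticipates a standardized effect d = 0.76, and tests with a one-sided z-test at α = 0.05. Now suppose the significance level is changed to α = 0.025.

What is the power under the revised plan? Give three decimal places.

δ = d·√(n/2) = 0.76 × √(17/2) = 2.2158 (unchanged). New critical value: z_{0.025} = 1.960.
Revised power = P(Z > 1.960 − δ) = Φ(0.256) = 0.6009.

Power ≈ 0.601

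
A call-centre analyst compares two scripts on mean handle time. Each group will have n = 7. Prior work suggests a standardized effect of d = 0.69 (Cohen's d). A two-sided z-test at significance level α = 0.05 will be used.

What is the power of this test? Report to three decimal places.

Power ≈ 0.252

Noncentrality parameter: δ = d·√(n/2) = 0.69 × √(7/2) = 1.2909
Two-sided α = 0.05 → critical value z_{0.025} = 1.960.
Power = Φ(δ − 1.960) + Φ(−δ − 1.960) = Φ(-0.669) + Φ(-3.251) = 0.2517 + 0.0006 = 0.2523.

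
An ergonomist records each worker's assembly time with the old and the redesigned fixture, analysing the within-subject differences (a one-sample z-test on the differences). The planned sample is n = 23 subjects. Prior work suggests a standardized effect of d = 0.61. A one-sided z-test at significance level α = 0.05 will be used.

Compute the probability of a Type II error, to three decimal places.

β ≈ 0.100

Noncentrality parameter: δ = d·√n = 0.61 × √23 = 2.9255
One-sided α = 0.05 → critical value z_{0.05} = 1.645.
Power = Φ(δ − 1.645) = Φ(1.281) = 0.8998.
Type II error: β = 1 − power = 1 − 0.8998 = 0.1002.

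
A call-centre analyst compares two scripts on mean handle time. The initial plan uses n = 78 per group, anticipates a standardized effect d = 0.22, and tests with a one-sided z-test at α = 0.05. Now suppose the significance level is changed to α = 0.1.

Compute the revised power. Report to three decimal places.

Power ≈ 0.537

δ = d·√(n/2) = 0.22 × √(78/2) = 1.3739 (unchanged). New critical value: z_{0.1} = 1.282.
Revised power = P(Z > 1.282 − δ) = Φ(0.092) = 0.5368.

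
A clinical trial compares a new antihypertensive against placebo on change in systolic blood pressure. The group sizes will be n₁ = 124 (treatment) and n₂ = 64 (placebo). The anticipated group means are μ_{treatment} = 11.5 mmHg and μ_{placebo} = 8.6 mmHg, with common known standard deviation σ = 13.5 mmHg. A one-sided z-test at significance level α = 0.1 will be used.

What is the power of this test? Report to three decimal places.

Standardized effect: d = |μ_{treatment} − μ_{placebo}| / σ = |11.5 − 8.6| / 13.5 = 0.2148
Noncentrality parameter: δ = d / √(1/n₁ + 1/n₂) = 0.2148 / √(1/124 + 1/64) = 1.3957
Critical value for a one-sided test at α = 0.1: z_α = 1.282.
Power = Φ(δ − 1.282) = Φ(0.114) = 0.5454.

Power ≈ 0.545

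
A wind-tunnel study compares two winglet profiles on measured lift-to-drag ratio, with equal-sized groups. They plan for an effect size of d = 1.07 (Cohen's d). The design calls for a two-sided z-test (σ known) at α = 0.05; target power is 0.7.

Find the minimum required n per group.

n = 11 per group

Set Φ(δ − 1.960) = 0.7; then δ − 1.960 = Φ⁻¹(0.7) = 0.524, giving δ = 2.484.
(Ignoring the negligible lower-tail rejection probability gives the usual closed-form inversion.)
δ = d·√(n/2) ⇒ n = 2(δ/d)² = 2 × (2.484 / 1.07)² = 10.78.
Rounding up, n = 11 per group.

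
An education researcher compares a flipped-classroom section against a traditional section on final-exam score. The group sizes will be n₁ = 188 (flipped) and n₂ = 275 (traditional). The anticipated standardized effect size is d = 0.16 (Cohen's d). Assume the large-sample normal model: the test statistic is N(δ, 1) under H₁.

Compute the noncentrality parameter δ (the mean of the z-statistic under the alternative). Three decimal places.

δ = d / √(1/n₁ + 1/n₂) = 0.16 / √(1/188 + 1/275) = 1.6907

δ ≈ 1.691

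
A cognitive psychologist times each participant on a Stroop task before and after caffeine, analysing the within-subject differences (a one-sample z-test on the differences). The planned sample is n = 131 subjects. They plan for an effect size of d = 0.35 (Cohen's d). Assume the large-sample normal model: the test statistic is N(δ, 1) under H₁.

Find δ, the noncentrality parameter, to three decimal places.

δ = d·√n = 0.35 × √131 = 4.0059

δ ≈ 4.006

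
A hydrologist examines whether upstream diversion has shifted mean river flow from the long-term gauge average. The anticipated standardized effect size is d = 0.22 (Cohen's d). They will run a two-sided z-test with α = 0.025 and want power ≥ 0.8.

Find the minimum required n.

Set Φ(δ − 2.241) = 0.8; then δ − 2.241 = Φ⁻¹(0.8) = 0.842, giving δ = 3.083.
(Ignoring the negligible lower-tail rejection probability gives the usual closed-form inversion.)
δ = d·√n ⇒ n = (δ/d)² = (3.083 / 0.22)² = 196.39.
Rounding up, n = 197.

n = 197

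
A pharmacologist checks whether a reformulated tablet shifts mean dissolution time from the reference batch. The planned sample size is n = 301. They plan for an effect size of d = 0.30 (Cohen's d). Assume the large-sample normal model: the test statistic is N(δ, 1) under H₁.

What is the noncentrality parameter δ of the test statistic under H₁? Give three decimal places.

δ ≈ 5.205

δ = d·√n = 0.30 × √301 = 5.2048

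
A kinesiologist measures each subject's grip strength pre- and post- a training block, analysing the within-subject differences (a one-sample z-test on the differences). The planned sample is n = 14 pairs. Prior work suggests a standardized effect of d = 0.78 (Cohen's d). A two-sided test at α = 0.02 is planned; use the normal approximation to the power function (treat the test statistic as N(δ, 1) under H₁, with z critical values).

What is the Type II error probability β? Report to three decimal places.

Noncentrality parameter: δ = d·√n = 0.78 × √14 = 2.9185
Two-sided α = 0.02 → critical value z_{0.01} = 2.326.
Power = Φ(δ − 2.326) + Φ(−δ − 2.326) = Φ(0.592) + Φ(-5.245) = 0.7231 + 0.0000 = 0.7231.
Type II error: β = 1 − power = 1 − 0.7231 = 0.2769.

β ≈ 0.277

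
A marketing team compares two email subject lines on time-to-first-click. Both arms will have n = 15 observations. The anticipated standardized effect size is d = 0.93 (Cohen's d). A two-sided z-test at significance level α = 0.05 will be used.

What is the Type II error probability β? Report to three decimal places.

β ≈ 0.279

Noncentrality parameter: δ = d·√(n/2) = 0.93 × √(15/2) = 2.5469
Two-sided α = 0.05 → critical value z_{0.025} = 1.960.
Power = Φ(δ − 1.960) + Φ(−δ − 1.960) = Φ(0.587) + Φ(-4.507) = 0.7214 + 0.0000 = 0.7214.
Type II error: β = 1 − power = 1 − 0.7214 = 0.2786.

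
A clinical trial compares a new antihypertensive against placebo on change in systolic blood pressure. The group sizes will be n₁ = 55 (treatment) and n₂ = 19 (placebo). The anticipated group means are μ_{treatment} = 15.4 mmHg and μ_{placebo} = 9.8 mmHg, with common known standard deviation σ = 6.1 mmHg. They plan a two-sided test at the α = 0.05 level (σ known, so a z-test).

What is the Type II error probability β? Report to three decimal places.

Standardized effect: d = |μ_{treatment} − μ_{placebo}| / σ = |15.4 − 9.8| / 6.1 = 0.9180
Noncentrality parameter: δ = d / √(1/n₁ + 1/n₂) = 0.9180 / √(1/55 + 1/19) = 3.4499
Two-sided α = 0.05 → critical value z_{0.025} = 1.960.
Power = Φ(δ − 1.960) + Φ(−δ − 1.960) = Φ(1.490) + Φ(-5.410) = 0.9319 + 0.0000 = 0.9319.
Type II error: β = 1 − power = 1 − 0.9319 = 0.0681.

β ≈ 0.068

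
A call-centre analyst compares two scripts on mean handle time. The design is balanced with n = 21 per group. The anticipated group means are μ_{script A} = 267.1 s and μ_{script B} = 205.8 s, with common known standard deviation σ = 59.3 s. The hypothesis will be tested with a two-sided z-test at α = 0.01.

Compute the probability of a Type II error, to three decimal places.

Standardized effect: d = |μ_{script A} − μ_{script B}| / σ = |267.1 − 205.8| / 59.3 = 1.0337
Noncentrality parameter: δ = d·√(n/2) = 1.0337 × √(21/2) = 3.3497
Critical value for a two-sided test at α = 0.01: z_{α/2} = 2.576.
Power = Φ(δ − 2.576) + Φ(−δ − 2.576) = Φ(0.774) + Φ(-5.925) = 0.7805 + 0.0000 = 0.7805.
Type II error: β = 1 − power = 1 − 0.7805 = 0.2195.

β ≈ 0.220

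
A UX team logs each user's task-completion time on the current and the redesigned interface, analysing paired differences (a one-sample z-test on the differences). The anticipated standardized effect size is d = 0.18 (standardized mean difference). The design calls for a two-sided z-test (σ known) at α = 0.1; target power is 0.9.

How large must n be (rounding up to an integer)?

For power 0.9 need Φ(δ − z_{0.05}) = 0.9, so δ = z_{0.05} + z_{0.10} = 1.645 + 1.282 = 2.926.
(For δ > 0 the lower-tail rejection region contributes negligibly to power, so the one-term inversion is standard.)
δ = d·√n ⇒ n = (δ/d)² = (2.926 / 0.18)² = 264.32.
Rounding up, n = 265.

n = 265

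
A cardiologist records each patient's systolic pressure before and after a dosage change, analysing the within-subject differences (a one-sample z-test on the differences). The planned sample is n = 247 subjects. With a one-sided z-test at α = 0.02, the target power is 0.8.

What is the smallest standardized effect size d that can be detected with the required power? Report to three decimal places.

Required noncentrality: δ = z_{0.02} + z_{0.20} = 2.054 + 0.842 = 2.895.
δ = d·√n ⇒ d = δ/√n = 2.895/√247 = 0.1842.

d ≈ 0.184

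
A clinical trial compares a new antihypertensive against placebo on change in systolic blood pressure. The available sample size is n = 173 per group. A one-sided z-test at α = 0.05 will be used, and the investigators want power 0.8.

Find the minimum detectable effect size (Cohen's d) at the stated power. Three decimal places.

Required noncentrality: δ = z_{0.05} + z_{0.20} = 1.645 + 0.842 = 2.486.
δ = d·√(n/2) ⇒ d = δ/√(n/2) = 2.486/√(173/2) = 0.2673.

d ≈ 0.267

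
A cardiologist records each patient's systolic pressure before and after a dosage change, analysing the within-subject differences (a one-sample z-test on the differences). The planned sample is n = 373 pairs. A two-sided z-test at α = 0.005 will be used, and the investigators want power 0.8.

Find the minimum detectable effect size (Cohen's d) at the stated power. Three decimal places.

Need Φ(δ − 2.807) = 0.8, so δ = 2.807 + 0.842 = 3.649.
(Lower-tail contribution to power is negligible for δ > 0.)
δ = d·√n ⇒ d = δ/√n = 3.649/√373 = 0.1889.

d ≈ 0.189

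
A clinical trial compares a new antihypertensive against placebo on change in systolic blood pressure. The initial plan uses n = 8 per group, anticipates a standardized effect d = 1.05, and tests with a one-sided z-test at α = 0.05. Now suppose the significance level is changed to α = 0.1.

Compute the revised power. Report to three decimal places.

δ = d·√(n/2) = 1.05 × √(8/2) = 2.1000 (unchanged). New critical value: z_{0.1} = 1.282.
Revised power = Φ(δ − 1.282) = Φ(0.818) = 0.7934.

Power ≈ 0.793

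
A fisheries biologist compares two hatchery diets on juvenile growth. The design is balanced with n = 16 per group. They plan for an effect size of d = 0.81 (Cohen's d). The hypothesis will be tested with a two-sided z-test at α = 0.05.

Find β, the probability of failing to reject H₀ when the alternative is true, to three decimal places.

Noncentrality parameter: δ = d·√(n/2) = 0.81 × √(16/2) = 2.2910
Two-sided α = 0.05 → critical value z_{0.025} = 1.960.
Power = Φ(δ − 1.960) + Φ(−δ − 1.960) = Φ(0.331) + Φ(-4.251) = 0.6297 + 0.0000 = 0.6297.
Type II error: β = 1 − power = 1 − 0.6297 = 0.3703.

β ≈ 0.370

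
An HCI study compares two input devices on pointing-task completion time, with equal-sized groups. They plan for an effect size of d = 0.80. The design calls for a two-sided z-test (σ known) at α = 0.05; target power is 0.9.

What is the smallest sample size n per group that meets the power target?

Set Φ(δ − 1.960) = 0.9; then δ − 1.960 = Φ⁻¹(0.9) = 1.282, giving δ = 3.242.
(For δ > 0 the lower-tail rejection region contributes negligibly to power, so the one-term inversion is standard.)
δ = d·√(n/2) ⇒ n = 2(δ/d)² = 2 × (3.242 / 0.80)² = 32.84.
Round up to the next whole unit.

n = 33 per group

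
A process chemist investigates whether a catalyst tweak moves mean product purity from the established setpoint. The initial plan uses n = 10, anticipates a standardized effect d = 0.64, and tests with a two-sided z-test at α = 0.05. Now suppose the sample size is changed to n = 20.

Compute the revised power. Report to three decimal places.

With n = 20: δ = d·√n = 0.64 × √20 = 2.8622. Critical value z_{0.025} = 1.960.
Revised power = Φ(δ − 1.960) + Φ(−δ − 1.960) = Φ(0.902) + Φ(-4.822) = 0.8165 + 0.0000 = 0.8165.

Power ≈ 0.817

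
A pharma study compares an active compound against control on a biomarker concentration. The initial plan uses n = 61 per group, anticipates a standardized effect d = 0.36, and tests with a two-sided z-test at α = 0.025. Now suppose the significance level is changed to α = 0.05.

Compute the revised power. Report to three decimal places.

Power ≈ 0.511

δ = d·√(n/2) = 0.36 × √(61/2) = 1.9882 (unchanged). New critical value: z_{0.025} = 1.960.
Revised power = Φ(δ − 1.960) + Φ(−δ − 1.960) = Φ(0.028) + Φ(-3.948) = 0.5112 + 0.0000 = 0.5113.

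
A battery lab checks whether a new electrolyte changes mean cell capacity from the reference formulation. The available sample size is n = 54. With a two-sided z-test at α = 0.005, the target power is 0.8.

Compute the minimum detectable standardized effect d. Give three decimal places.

d ≈ 0.497

Need Φ(δ − 2.807) = 0.8, so δ = 2.807 + 0.842 = 3.649.
(The second rejection-region term Φ(−δ − z_{α/2}) is negligible and dropped.)
δ = d·√n ⇒ d = δ/√n = 3.649/√54 = 0.4965.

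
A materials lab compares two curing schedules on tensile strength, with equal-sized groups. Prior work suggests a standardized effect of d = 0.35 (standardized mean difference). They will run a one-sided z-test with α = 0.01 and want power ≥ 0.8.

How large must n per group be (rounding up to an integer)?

For power 0.8 need Φ(δ − z_{0.01}) = 0.8, so δ = z_{0.01} + z_{0.20} = 2.326 + 0.842 = 3.168.
δ = d·√(n/2) ⇒ n = 2(δ/d)² = 2 × (3.168 / 0.35)² = 163.85.
Rounding up, n = 164 per group.

n = 164 per group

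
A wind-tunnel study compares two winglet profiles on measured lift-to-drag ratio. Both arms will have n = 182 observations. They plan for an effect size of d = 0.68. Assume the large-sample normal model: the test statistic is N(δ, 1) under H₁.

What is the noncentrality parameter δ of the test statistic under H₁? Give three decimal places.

δ = d·√(n/2) = 0.68 × √(182/2) = 6.4868

δ ≈ 6.487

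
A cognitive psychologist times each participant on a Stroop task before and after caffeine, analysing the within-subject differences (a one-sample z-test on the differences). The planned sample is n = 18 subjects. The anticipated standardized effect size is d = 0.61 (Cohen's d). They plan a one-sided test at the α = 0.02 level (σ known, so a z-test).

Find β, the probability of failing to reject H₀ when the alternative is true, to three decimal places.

Noncentrality parameter: δ = d·√n = 0.61 × √18 = 2.5880
Critical value for a one-sided test at α = 0.02: z_α = 2.054.
Power = P(Z > 2.054 − δ) = Φ(0.534) = 0.7034.
Type II error: β = 1 − power = 1 − 0.7034 = 0.2966.

β ≈ 0.297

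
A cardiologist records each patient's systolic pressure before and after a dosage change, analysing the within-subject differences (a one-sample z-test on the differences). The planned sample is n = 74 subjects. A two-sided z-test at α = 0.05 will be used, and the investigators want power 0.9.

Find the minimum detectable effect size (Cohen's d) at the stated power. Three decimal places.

Required noncentrality: δ = z_{0.025} + z_{0.10} = 1.960 + 1.282 = 3.242.
(Lower-tail contribution to power is negligible for δ > 0.)
δ = d·√n ⇒ d = δ/√n = 3.242/√74 = 0.3768.

d ≈ 0.377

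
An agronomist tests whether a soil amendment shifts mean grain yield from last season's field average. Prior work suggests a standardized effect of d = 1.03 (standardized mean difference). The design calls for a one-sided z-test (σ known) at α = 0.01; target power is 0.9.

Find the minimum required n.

n = 13

For power 0.9 need Φ(δ − z_{0.01}) = 0.9, so δ = z_{0.01} + z_{0.10} = 2.326 + 1.282 = 3.608.
δ = d·√n ⇒ n = (δ/d)² = (3.608 / 1.03)² = 12.27.
Round up to the next whole unit.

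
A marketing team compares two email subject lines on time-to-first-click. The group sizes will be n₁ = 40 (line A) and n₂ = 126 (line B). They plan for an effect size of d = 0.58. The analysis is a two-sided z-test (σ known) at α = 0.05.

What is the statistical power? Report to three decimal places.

Power ≈ 0.892

Noncentrality parameter: δ = d / √(1/n₁ + 1/n₂) = 0.58 / √(1/40 + 1/126) = 3.1959
Critical value for a two-sided test at α = 0.05: z_{α/2} = 1.960.
Power = Φ(δ − 1.960) + Φ(−δ − 1.960) = Φ(1.236) + Φ(-5.156) = 0.8918 + 0.0000 = 0.8918.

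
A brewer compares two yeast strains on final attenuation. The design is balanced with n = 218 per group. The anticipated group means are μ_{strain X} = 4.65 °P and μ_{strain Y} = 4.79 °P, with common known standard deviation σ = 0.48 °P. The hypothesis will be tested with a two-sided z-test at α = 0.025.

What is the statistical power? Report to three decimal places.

Power ≈ 0.789

Standardized effect: d = |μ_{strain X} − μ_{strain Y}| / σ = |4.65 − 4.79| / 0.48 = 0.2917
Noncentrality parameter: λ = d·√(n/2) = 0.2917 × √(218/2) = 3.0451
Critical value for a two-sided test at α = 0.025: z_{α/2} = 2.241.
Power = Φ(λ − 2.241) + Φ(−λ − 2.241) = Φ(0.804) + Φ(-5.286) = 0.7892 + 0.0000 = 0.7892.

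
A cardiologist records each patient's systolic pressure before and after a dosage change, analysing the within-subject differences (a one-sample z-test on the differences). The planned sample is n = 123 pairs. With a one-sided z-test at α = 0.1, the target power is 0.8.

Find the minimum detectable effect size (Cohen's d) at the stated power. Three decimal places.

d ≈ 0.191

Need Φ(δ − 1.282) = 0.8, so δ = 1.282 + 0.842 = 2.123.
δ = d·√n ⇒ d = δ/√n = 2.123/√123 = 0.1914.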